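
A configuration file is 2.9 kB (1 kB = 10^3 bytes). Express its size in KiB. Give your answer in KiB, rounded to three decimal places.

2.832 KiB

2.9 kB × 1,000 bytes/kB = 2,900 bytes
1 KiB = 1,024 bytes
2,900 / 1,024 = 2.832 KiB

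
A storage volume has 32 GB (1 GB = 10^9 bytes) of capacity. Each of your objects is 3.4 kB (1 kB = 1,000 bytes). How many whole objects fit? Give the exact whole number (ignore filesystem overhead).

9,411,764

Capacity: 32 GB = 32,000,000,000 bytes
Per item: 3.4 kB = 3,400 bytes
⌊32,000,000,000 / 3,400⌋ = 9,411,764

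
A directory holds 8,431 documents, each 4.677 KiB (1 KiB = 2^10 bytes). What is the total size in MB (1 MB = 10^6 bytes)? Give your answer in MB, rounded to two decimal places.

Total = 8,431 × 4.677 KiB = 39431.787 KiB
= 39431.787 × 1,024 bytes = 40,378,149.888 bytes
1 MB = 1,000,000 bytes
40,378,149.888 / 1,000,000 = 40.38 MB

40.38 MB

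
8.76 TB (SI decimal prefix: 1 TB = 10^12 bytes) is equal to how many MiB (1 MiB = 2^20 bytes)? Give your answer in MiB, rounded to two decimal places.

8.76 TB = 8.76 × 10^12 bytes = 8,760,000,000,000 bytes
1 MiB = 2^20 bytes = 1,048,576 bytes
8,760,000,000,000 / 1,048,576 = 8,354,187.01 MiB

8,354,187.01 MiB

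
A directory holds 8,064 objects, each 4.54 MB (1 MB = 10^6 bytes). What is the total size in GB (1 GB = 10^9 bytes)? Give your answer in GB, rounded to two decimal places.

Total = 8,064 × 4.54 MB = 36610.56 MB
= 36610.56 × 1,000,000 bytes = 36,610,560,000 bytes
1 GB = 1,000,000,000 bytes
36,610,560,000 / 1,000,000,000 = 36.61 GB

36.61 GB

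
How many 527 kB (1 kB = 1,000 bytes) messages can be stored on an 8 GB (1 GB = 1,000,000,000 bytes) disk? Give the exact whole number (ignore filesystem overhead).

15,180

Capacity: 8 GB = 8,000,000,000 bytes
Per item: 527 kB = 527,000 bytes
⌊8,000,000,000 / 527,000⌋ = 15,180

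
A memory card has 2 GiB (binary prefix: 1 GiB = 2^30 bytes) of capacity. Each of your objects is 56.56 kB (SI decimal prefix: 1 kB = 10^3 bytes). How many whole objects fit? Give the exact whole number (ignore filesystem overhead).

Capacity: 2 GiB = 2,147,483,648 bytes
Per item: 56.56 kB = 56,560 bytes
⌊2,147,483,648 / 56,560⌋ = 37,968

37,968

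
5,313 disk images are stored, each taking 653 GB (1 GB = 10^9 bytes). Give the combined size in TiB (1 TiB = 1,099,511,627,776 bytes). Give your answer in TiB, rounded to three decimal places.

3,155.391 TiB

Total = 5,313 × 653 GB = 3,469,389 GB
= 3,469,389 × 1,000,000,000 bytes = 3,469,389,000,000,000 bytes
1 TiB = 1,099,511,627,776 bytes
3,469,389,000,000,000 / 1,099,511,627,776 = 3,155.391 TiB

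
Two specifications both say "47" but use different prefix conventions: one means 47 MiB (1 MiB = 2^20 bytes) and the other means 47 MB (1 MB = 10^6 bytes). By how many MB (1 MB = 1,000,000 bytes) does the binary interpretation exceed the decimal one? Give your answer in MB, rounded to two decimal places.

47 MiB = 47 × 1,048,576 = 49,283,072 bytes
47 MB = 47 × 1,000,000 = 47,000,000 bytes
difference = 2,283,072 bytes
2,283,072 / 1,000,000 = 2.28 MB

2.28 MB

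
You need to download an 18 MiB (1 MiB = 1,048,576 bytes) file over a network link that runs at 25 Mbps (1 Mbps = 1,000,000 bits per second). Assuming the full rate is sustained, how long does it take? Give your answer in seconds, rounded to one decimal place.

18 MiB = 18,874,368 bytes = 150,994,944 bits
25 Mbps = 25,000,000 bits/s
time = 150,994,944 / 25,000,000 = 6.0 s

6.0 seconds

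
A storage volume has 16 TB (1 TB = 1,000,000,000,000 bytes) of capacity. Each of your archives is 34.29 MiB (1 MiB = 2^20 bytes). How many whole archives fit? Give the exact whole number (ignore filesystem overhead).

Capacity: 16 TB = 16,000,000,000,000 bytes
Per item: 34.29 MiB = 35,955,671.04 bytes
⌊16,000,000,000,000 / 35,955,671.04⌋ = 444,992

444,992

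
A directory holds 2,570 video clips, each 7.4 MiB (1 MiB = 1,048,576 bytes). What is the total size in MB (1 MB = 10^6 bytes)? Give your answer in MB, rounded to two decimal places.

Total = 2,570 × 7.4 MiB = 19,018 MiB
= 19,018 × 1,048,576 bytes = 19,941,818,368 bytes
1 MB = 1,000,000 bytes
19,941,818,368 / 1,000,000 = 19,941.82 MB

19,941.82 MB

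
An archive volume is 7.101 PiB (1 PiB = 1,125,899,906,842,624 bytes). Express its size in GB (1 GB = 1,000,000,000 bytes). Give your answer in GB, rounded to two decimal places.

7,995,015.24 GB

7.101 PiB = 7.101 × 2^50 bytes = 7,995,015,238,489,473.024 bytes
1 GB = 10^9 bytes = 1,000,000,000 bytes
7,995,015,238,489,473.024 / 1,000,000,000 = 7,995,015.24 GB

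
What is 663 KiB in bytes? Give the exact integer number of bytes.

678,912 bytes

663 × 1,024 = 678,912 bytes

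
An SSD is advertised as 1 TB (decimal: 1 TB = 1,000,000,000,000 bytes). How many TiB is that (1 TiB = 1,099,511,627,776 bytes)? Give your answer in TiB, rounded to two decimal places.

1 TB = 1 × 10^12 bytes = 1,000,000,000,000 bytes
1 TiB = 2^40 bytes = 1,099,511,627,776 bytes
1,000,000,000,000 / 1,099,511,627,776 = 0.91 TiB

0.91 TiB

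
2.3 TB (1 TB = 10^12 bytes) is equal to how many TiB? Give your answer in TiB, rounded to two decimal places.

2.3 TB × 1,000,000,000,000 bytes/TB = 2,300,000,000,000 bytes
1 TiB = 2^40 bytes = 1,099,511,627,776 bytes
2,300,000,000,000 / 1,099,511,627,776 = 2.09 TiB

2.09 TiB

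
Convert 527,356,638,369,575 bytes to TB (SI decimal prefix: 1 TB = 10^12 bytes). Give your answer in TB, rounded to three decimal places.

527.357 TB

527,356,638,369,575 bytes given.
1 TB = 10^12 bytes = 1,000,000,000,000 bytes
527,356,638,369,575 / 1,000,000,000,000 = 527.357 TB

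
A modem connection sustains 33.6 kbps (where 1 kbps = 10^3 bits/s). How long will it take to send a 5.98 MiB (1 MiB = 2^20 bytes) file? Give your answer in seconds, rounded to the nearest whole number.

1,493 seconds

5.98 MiB = 6,270,484.48 bytes = 50,163,875.84 bits
33.6 kbps = 33,600 bits/s
time = 50,163,875.84 / 33,600 = 1,493 s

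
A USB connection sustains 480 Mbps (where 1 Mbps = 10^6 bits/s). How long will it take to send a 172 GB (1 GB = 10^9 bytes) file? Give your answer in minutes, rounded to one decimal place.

172 GB = 172,000,000,000 bytes = 1,376,000,000,000 bits
480 Mbps = 480,000,000 bits/s
time = 1,376,000,000,000 / 480,000,000 = 2,866.67 s
2,866.67 s / 60 = 47.8 minutes

47.8 minutes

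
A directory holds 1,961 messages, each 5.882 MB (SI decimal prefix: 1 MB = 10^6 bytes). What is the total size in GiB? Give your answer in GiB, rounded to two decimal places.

10.74 GiB

Total = 1,961 × 5.882 MB = 11534.602 MB
= 11534.602 × 1,000,000 bytes = 11,534,602,000 bytes
1 GiB = 1,073,741,824 bytes
11,534,602,000 / 1,073,741,824 = 10.74 GiB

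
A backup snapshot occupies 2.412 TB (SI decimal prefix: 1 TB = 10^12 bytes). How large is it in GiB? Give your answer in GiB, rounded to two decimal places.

2,246.35 GiB

2.412 TB = 2.412 × 10^12 bytes = 2,412,000,000,000 bytes
1 GiB = 2^30 bytes = 1,073,741,824 bytes
2,412,000,000,000 / 1,073,741,824 = 2,246.35 GiB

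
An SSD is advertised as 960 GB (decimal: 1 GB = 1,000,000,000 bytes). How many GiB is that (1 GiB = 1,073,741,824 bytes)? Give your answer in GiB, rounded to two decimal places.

960 GB × 1,000,000,000 bytes/GB = 960,000,000,000 bytes
1 GiB = 1,073,741,824 bytes
960,000,000,000 / 1,073,741,824 = 894.07 GiB

894.07 GiB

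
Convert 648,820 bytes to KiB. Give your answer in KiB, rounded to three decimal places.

633.613 KiB

648,820 bytes given.
1 KiB = 2^10 bytes = 1,024 bytes
648,820 / 1,024 = 633.613 KiB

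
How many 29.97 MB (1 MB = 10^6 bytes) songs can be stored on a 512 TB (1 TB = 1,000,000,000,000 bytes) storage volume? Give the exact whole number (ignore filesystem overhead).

Capacity: 512 TB = 512,000,000,000,000 bytes
Per item: 29.97 MB = 29,970,000 bytes
⌊512,000,000,000,000 / 29,970,000⌋ = 17,083,750

17,083,750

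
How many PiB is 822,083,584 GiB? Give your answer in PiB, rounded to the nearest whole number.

822,083,584 GiB × 1,073,741,824 bytes/GiB = 882,705,526,964,617,216 bytes
1 PiB = 1,125,899,906,842,624 bytes
882,705,526,964,617,216 / 1,125,899,906,842,624 = 784 PiB

784 PiB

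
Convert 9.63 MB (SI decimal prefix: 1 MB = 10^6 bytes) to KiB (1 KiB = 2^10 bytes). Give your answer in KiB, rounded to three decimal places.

9,404.297 KiB

9.63 MB = 9.63 × 10^6 bytes = 9,630,000 bytes
1 KiB = 2^10 bytes = 1,024 bytes
9,630,000 / 1,024 = 9,404.297 KiB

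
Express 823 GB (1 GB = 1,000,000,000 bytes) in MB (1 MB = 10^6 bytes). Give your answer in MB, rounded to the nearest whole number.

823,000 MB

823 GB = 823 × 10^9 bytes = 823,000,000,000 bytes
1 MB = 10^6 bytes = 1,000,000 bytes
823,000,000,000 / 1,000,000 = 823,000 MB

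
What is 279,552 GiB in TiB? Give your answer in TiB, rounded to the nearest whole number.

279,552 GiB = 279,552 × 2^30 bytes = 300,166,674,382,848 bytes
1 TiB = 2^40 bytes = 1,099,511,627,776 bytes
300,166,674,382,848 / 1,099,511,627,776 = 273 TiB

273 TiB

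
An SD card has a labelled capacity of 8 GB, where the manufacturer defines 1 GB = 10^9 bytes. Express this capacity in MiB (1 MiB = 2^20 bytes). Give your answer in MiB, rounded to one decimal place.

7,629.4 MiB

8 GB × 1,000,000,000 bytes/GB = 8,000,000,000 bytes
1 MiB = 2^20 bytes = 1,048,576 bytes
8,000,000,000 / 1,048,576 = 7,629.4 MiB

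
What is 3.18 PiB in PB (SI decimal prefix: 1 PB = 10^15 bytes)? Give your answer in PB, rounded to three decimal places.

3.580 PB

3.18 PiB = 3.18 × 2^50 bytes = 3,580,361,703,759,544.32 bytes
1 PB = 1,000,000,000,000,000 bytes
3,580,361,703,759,544.32 / 1,000,000,000,000,000 = 3.580 PB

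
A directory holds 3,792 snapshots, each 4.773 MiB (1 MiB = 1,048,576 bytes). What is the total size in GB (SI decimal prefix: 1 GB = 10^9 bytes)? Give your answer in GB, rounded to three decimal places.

Total = 3,792 × 4.773 MiB = 18099.216 MiB
= 18099.216 × 1,048,576 bytes = 18,978,403,516.416 bytes
1 GB = 1,000,000,000 bytes
18,978,403,516.416 / 1,000,000,000 = 18.978 GB

18.978 GB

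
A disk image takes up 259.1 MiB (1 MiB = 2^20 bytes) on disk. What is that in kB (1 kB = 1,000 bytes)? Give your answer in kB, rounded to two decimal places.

271,686.04 kB

259.1 MiB × 1,048,576 bytes/MiB = 271,686,041.6 bytes
1 kB = 1,000 bytes
271,686,041.6 / 1,000 = 271,686.04 kB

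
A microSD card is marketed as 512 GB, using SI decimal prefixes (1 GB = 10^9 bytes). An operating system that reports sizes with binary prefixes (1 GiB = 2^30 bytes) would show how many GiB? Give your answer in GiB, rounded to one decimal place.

476.8 GiB

512 GB = 512 × 10^9 bytes = 512,000,000,000 bytes
1 GiB = 2^30 bytes = 1,073,741,824 bytes
512,000,000,000 / 1,073,741,824 = 476.8 GiB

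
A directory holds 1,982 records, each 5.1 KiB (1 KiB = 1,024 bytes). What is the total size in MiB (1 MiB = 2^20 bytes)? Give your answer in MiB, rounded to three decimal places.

Total = 1,982 × 5.1 KiB = 10108.2 KiB
= 10108.2 × 1,024 bytes = 10,350,796.8 bytes
1 MiB = 1,048,576 bytes
10,350,796.8 / 1,048,576 = 9.871 MiB

9.871 MiB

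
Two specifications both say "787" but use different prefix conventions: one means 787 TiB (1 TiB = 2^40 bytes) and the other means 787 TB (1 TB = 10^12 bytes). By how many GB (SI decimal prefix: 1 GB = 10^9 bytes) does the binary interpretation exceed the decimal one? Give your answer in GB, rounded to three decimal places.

787 TiB = 787 × 1,099,511,627,776 = 865,315,651,059,712 bytes
787 TB = 787 × 1,000,000,000,000 = 787,000,000,000,000 bytes
difference = 78,315,651,059,712 bytes
78,315,651,059,712 / 1,000,000,000 = 78,315.651 GB

78,315.651 GB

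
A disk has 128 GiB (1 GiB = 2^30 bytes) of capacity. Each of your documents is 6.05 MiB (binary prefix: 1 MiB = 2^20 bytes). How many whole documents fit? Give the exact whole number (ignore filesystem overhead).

21,664

Capacity: 128 GiB = 137,438,953,472 bytes
Per item: 6.05 MiB = 6,343,884.8 bytes
⌊137,438,953,472 / 6,343,884.8⌋ = 21,664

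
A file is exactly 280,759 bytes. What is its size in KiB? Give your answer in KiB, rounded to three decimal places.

280,759 bytes given.
1 KiB = 1,024 bytes
280,759 / 1,024 = 274.179 KiB

274.179 KiB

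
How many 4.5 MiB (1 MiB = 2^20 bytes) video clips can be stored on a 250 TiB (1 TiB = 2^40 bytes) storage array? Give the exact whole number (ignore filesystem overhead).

Capacity: 250 TiB = 274,877,906,944,000 bytes
Per item: 4.5 MiB = 4,718,592 bytes
⌊274,877,906,944,000 / 4,718,592⌋ = 58,254,222

58,254,222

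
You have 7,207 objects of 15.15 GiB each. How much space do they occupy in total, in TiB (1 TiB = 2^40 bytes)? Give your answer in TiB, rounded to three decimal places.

Total = 7,207 × 15.15 GiB = 109186.05 GiB
= 109186.05 × 1,073,741,824 bytes = 117,237,628,482,355.2 bytes
1 TiB = 1,099,511,627,776 bytes
117,237,628,482,355.2 / 1,099,511,627,776 = 106.627 TiB

106.627 TiB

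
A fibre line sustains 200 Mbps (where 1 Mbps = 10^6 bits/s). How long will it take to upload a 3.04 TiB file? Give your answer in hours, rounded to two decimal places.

3.04 TiB = 3,342,515,348,439.04 bytes = 26,740,122,787,512.32 bits
200 Mbps = 200,000,000 bits/s
time = 26,740,122,787,512.32 / 200,000,000 = 133,700.6139 s
133,700.6139 s / 3600 = 37.14 hours

37.14 hours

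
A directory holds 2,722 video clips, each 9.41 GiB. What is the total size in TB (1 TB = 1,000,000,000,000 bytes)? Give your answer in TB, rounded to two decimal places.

Total = 2,722 × 9.41 GiB = 25614.02 GiB
= 25614.02 × 1,073,741,824 bytes = 27,502,844,554,772.48 bytes
1 TB = 1,000,000,000,000 bytes
27,502,844,554,772.48 / 1,000,000,000,000 = 27.50 TB

27.50 TB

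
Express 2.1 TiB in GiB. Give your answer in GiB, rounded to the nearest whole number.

2,150 GiB

2.1 TiB × 1,099,511,627,776 bytes/TiB = 2,308,974,418,329.6 bytes
1 GiB = 2^30 bytes = 1,073,741,824 bytes
2,308,974,418,329.6 / 1,073,741,824 = 2,150 GiB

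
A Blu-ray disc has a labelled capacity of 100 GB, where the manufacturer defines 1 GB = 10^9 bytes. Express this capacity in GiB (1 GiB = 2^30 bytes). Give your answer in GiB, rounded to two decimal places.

93.13 GiB

100 GB = 100 × 10^9 bytes = 100,000,000,000 bytes
1 GiB = 1,073,741,824 bytes
100,000,000,000 / 1,073,741,824 = 93.13 GiB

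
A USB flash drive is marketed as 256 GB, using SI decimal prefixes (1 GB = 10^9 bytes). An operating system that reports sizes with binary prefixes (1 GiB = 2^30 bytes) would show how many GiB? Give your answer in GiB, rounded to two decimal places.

238.42 GiB

256 GB = 256 × 10^9 bytes = 256,000,000,000 bytes
1 GiB = 1,073,741,824 bytes
256,000,000,000 / 1,073,741,824 = 238.42 GiB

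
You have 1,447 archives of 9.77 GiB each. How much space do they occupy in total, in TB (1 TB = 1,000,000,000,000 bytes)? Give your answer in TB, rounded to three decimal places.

15.180 TB

Total = 1,447 × 9.77 GiB = 14137.19 GiB
= 14137.19 × 1,073,741,824 bytes = 15,179,692,176,834.56 bytes
1 TB = 1,000,000,000,000 bytes
15,179,692,176,834.56 / 1,000,000,000,000 = 15.180 TB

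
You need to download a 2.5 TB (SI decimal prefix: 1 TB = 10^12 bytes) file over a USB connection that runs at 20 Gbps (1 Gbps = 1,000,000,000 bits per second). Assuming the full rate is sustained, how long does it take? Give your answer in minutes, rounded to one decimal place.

2.5 TB = 2,500,000,000,000 bytes = 20,000,000,000,000 bits
20 Gbps = 20,000,000,000 bits/s
time = 20,000,000,000,000 / 20,000,000,000 = 1,000.00 s
1,000.00 s / 60 = 16.7 minutes

16.7 minutes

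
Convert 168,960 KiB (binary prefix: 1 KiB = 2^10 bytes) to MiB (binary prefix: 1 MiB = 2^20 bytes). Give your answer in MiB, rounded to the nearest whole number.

168,960 KiB × 1,024 bytes/KiB = 173,015,040 bytes
1 MiB = 2^20 bytes = 1,048,576 bytes
173,015,040 / 1,048,576 = 165 MiB

165 MiB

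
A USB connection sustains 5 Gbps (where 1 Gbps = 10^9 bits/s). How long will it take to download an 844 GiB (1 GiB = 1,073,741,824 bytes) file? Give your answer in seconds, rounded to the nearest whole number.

1,450 seconds

844 GiB = 906,238,099,456 bytes = 7,249,904,795,648 bits
5 Gbps = 5,000,000,000 bits/s
time = 7,249,904,795,648 / 5,000,000,000 = 1,450 s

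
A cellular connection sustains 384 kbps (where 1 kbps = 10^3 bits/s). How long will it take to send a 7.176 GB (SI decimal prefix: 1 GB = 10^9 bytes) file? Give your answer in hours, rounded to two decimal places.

41.53 hours

7.176 GB = 7,176,000,000 bytes = 57,408,000,000 bits
384 kbps = 384,000 bits/s
time = 57,408,000,000 / 384,000 = 149,500.0000 s
149,500.0000 s / 3600 = 41.53 hours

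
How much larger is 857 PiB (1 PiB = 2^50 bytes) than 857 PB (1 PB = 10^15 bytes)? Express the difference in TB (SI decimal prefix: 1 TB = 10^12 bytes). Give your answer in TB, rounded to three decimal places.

857 PiB = 857 × 1,125,899,906,842,624 = 964,896,220,164,128,768 bytes
857 PB = 857 × 1,000,000,000,000,000 = 857,000,000,000,000,000 bytes
difference = 107,896,220,164,128,768 bytes
107,896,220,164,128,768 / 1,000,000,000,000 = 107,896.220 TB

107,896.220 TB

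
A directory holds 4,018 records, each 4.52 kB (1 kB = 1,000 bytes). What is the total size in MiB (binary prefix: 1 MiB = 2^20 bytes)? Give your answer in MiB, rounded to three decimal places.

17.320 MiB

Total = 4,018 × 4.52 kB = 18161.36 kB
= 18161.36 × 1,000 bytes = 18,161,360 bytes
1 MiB = 1,048,576 bytes
18,161,360 / 1,048,576 = 17.320 MiB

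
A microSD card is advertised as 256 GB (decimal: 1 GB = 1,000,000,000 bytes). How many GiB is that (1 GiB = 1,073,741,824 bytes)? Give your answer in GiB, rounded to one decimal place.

256 GB = 256 × 10^9 bytes = 256,000,000,000 bytes
1 GiB = 1,073,741,824 bytes
256,000,000,000 / 1,073,741,824 = 238.4 GiB

238.4 GiB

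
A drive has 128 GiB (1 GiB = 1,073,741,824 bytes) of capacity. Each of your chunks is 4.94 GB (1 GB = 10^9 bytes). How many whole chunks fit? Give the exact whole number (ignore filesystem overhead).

Capacity: 128 GiB = 137,438,953,472 bytes
Per item: 4.94 GB = 4,940,000,000 bytes
⌊137,438,953,472 / 4,940,000,000⌋ = 27

27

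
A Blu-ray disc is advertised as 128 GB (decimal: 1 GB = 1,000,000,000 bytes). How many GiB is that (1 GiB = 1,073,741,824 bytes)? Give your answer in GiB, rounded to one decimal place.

128 GB = 128 × 10^9 bytes = 128,000,000,000 bytes
1 GiB = 2^30 bytes = 1,073,741,824 bytes
128,000,000,000 / 1,073,741,824 = 119.2 GiB

119.2 GiB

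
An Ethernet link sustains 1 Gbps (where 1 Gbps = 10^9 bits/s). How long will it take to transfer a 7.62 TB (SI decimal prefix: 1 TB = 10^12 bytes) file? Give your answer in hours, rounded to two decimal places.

16.93 hours

7.62 TB = 7,620,000,000,000 bytes = 60,960,000,000,000 bits
1 Gbps = 1,000,000,000 bits/s
time = 60,960,000,000,000 / 1,000,000,000 = 60,960.0000 s
60,960.0000 s / 3600 = 16.93 hours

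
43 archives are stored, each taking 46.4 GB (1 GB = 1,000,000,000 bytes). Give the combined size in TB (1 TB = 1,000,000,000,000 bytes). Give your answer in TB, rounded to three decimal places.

1.995 TB

Total = 43 × 46.4 GB = 1995.2 GB
= 1995.2 × 1,000,000,000 bytes = 1,995,200,000,000 bytes
1 TB = 1,000,000,000,000 bytes
1,995,200,000,000 / 1,000,000,000,000 = 1.995 TB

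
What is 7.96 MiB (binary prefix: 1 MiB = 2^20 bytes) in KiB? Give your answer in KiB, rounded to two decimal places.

7.96 MiB = 7.96 × 2^20 bytes = 8,346,664.96 bytes
1 KiB = 1,024 bytes
8,346,664.96 / 1,024 = 8,151.04 KiB

8,151.04 KiB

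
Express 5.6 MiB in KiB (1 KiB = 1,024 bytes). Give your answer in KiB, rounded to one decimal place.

5,734.4 KiB

5.6 MiB = 5.6 × 2^20 bytes = 5,872,025.6 bytes
1 KiB = 2^10 bytes = 1,024 bytes
5,872,025.6 / 1,024 = 5,734.4 KiB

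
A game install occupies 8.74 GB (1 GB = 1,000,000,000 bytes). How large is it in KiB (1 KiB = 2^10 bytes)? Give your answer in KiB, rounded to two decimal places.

8.74 GB × 1,000,000,000 bytes/GB = 8,740,000,000 bytes
1 KiB = 2^10 bytes = 1,024 bytes
8,740,000,000 / 1,024 = 8,535,156.25 KiB

8,535,156.25 KiB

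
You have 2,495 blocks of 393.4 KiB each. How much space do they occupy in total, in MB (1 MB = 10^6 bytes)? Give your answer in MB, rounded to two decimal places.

Total = 2,495 × 393.4 KiB = 981,533 KiB
= 981,533 × 1,024 bytes = 1,005,089,792 bytes
1 MB = 1,000,000 bytes
1,005,089,792 / 1,000,000 = 1,005.09 MB

1,005.09 MB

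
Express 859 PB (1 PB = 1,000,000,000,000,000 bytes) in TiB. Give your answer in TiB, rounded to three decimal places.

859 PB = 859 × 10^15 bytes = 859,000,000,000,000,000 bytes
1 TiB = 1,099,511,627,776 bytes
859,000,000,000,000,000 / 1,099,511,627,776 = 781,255.949 TiB

781,255.949 TiB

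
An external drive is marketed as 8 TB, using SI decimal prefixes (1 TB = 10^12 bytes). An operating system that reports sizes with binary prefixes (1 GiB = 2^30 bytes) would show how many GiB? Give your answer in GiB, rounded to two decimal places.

8 TB = 8 × 10^12 bytes = 8,000,000,000,000 bytes
1 GiB = 1,073,741,824 bytes
8,000,000,000,000 / 1,073,741,824 = 7,450.58 GiB

7,450.58 GiB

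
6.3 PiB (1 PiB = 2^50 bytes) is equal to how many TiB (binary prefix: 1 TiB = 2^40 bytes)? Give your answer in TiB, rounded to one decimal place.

6.3 PiB × 1,125,899,906,842,624 bytes/PiB = 7,093,169,413,108,531.2 bytes
1 TiB = 2^40 bytes = 1,099,511,627,776 bytes
7,093,169,413,108,531.2 / 1,099,511,627,776 = 6,451.2 TiB

6,451.2 TiB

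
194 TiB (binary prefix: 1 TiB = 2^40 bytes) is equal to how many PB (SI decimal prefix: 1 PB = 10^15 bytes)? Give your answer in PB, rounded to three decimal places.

194 TiB = 194 × 2^40 bytes = 213,305,255,788,544 bytes
1 PB = 1,000,000,000,000,000 bytes
213,305,255,788,544 / 1,000,000,000,000,000 = 0.213 PB

0.213 PB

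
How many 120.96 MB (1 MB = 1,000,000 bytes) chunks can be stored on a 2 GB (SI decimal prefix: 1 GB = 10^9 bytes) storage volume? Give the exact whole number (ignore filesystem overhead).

Capacity: 2 GB = 2,000,000,000 bytes
Per item: 120.96 MB = 120,960,000 bytes
⌊2,000,000,000 / 120,960,000⌋ = 16

16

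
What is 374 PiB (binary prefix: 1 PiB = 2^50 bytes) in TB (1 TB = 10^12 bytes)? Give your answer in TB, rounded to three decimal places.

374 PiB × 1,125,899,906,842,624 bytes/PiB = 421,086,565,159,141,376 bytes
1 TB = 1,000,000,000,000 bytes
421,086,565,159,141,376 / 1,000,000,000,000 = 421,086.565 TB

421,086.565 TB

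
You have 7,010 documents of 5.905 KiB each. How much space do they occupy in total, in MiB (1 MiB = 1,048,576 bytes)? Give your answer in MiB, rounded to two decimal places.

Total = 7,010 × 5.905 KiB = 41394.05 KiB
= 41394.05 × 1,024 bytes = 42,387,507.2 bytes
1 MiB = 1,048,576 bytes
42,387,507.2 / 1,048,576 = 40.42 MiB

40.42 MiB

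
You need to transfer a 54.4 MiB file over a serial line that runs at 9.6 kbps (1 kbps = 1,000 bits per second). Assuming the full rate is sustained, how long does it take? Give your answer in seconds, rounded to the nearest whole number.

47,535 seconds

54.4 MiB = 57,042,534.4 bytes = 456,340,275.2 bits
9.6 kbps = 9,600 bits/s
time = 456,340,275.2 / 9,600 = 47,535 s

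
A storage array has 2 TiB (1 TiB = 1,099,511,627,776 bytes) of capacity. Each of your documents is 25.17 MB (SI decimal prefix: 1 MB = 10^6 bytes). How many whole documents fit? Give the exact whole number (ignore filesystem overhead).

Capacity: 2 TiB = 2,199,023,255,552 bytes
Per item: 25.17 MB = 25,170,000 bytes
⌊2,199,023,255,552 / 25,170,000⌋ = 87,366

87,366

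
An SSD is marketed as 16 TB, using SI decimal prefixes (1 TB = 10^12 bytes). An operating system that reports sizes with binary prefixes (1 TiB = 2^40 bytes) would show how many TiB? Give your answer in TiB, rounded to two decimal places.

16 TB = 16 × 10^12 bytes = 16,000,000,000,000 bytes
1 TiB = 2^40 bytes = 1,099,511,627,776 bytes
16,000,000,000,000 / 1,099,511,627,776 = 14.55 TiB

14.55 TiB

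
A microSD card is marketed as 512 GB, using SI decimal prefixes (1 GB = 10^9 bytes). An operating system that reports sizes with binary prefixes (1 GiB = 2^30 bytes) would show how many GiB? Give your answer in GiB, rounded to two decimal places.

512 GB = 512 × 10^9 bytes = 512,000,000,000 bytes
1 GiB = 2^30 bytes = 1,073,741,824 bytes
512,000,000,000 / 1,073,741,824 = 476.84 GiB

476.84 GiB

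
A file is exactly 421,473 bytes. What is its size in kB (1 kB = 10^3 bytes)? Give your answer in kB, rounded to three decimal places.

421,473 bytes given.
1 kB = 10^3 bytes = 1,000 bytes
421,473 / 1,000 = 421.473 kB

421.473 kB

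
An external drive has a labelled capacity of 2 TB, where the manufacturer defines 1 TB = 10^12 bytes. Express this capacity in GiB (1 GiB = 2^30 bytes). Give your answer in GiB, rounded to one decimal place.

1,862.6 GiB

2 TB = 2 × 10^12 bytes = 2,000,000,000,000 bytes
1 GiB = 1,073,741,824 bytes
2,000,000,000,000 / 1,073,741,824 = 1,862.6 GiB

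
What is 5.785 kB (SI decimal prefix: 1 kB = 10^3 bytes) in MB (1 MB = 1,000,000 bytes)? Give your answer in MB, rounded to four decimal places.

0.0058 MB

5.785 kB × 1,000 bytes/kB = 5,785 bytes
1 MB = 1,000,000 bytes
5,785 / 1,000,000 = 0.0058 MB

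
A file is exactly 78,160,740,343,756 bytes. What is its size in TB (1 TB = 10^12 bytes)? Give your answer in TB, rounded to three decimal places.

78.161 TB

78,160,740,343,756 bytes given.
1 TB = 1,000,000,000,000 bytes
78,160,740,343,756 / 1,000,000,000,000 = 78.161 TB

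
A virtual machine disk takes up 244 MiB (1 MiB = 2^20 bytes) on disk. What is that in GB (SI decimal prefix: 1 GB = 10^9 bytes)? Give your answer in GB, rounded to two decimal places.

0.26 GB

244 MiB = 244 × 2^20 bytes = 255,852,544 bytes
1 GB = 1,000,000,000 bytes
255,852,544 / 1,000,000,000 = 0.26 GB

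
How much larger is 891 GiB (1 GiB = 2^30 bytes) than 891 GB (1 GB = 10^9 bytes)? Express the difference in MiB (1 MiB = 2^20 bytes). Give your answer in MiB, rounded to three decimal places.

62,660.184 MiB

891 GiB = 891 × 1,073,741,824 = 956,703,965,184 bytes
891 GB = 891 × 1,000,000,000 = 891,000,000,000 bytes
difference = 65,703,965,184 bytes
65,703,965,184 / 1,048,576 = 62,660.184 MiB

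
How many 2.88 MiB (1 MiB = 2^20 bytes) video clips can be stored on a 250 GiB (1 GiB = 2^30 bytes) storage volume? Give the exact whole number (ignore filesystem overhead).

Capacity: 250 GiB = 268,435,456,000 bytes
Per item: 2.88 MiB = 3,019,898.88 bytes
⌊268,435,456,000 / 3,019,898.88⌋ = 88,888

88,888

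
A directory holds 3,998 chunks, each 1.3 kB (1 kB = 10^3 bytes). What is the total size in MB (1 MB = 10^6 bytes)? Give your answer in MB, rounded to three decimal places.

Total = 3,998 × 1.3 kB = 5197.4 kB
= 5197.4 × 1,000 bytes = 5,197,400 bytes
1 MB = 1,000,000 bytes
5,197,400 / 1,000,000 = 5.197 MB

5.197 MB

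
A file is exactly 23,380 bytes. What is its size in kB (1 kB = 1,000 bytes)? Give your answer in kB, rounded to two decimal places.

23,380 bytes given.
1 kB = 10^3 bytes = 1,000 bytes
23,380 / 1,000 = 23.38 kB

23.38 kB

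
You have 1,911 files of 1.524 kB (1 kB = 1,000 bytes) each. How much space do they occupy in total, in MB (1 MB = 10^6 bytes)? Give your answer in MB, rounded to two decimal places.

2.91 MB

Total = 1,911 × 1.524 kB = 2912.364 kB
= 2912.364 × 1,000 bytes = 2,912,364 bytes
1 MB = 1,000,000 bytes
2,912,364 / 1,000,000 = 2.91 MB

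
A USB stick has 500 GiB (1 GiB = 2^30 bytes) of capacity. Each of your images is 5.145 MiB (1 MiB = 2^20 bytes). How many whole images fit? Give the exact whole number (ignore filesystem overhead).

99,514

Capacity: 500 GiB = 536,870,912,000 bytes
Per item: 5.145 MiB = 5,394,923.52 bytes
⌊536,870,912,000 / 5,394,923.52⌋ = 99,514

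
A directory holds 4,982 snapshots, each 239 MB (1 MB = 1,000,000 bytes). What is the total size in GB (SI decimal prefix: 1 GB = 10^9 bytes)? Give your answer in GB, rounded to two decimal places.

Total = 4,982 × 239 MB = 1,190,698 MB
= 1,190,698 × 1,000,000 bytes = 1,190,698,000,000 bytes
1 GB = 1,000,000,000 bytes
1,190,698,000,000 / 1,000,000,000 = 1,190.70 GB

1,190.70 GB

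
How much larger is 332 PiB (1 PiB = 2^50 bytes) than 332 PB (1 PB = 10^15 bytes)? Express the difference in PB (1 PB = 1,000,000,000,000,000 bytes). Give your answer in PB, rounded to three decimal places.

41.799 PB

332 PiB = 332 × 1,125,899,906,842,624 = 373,798,769,071,751,168 bytes
332 PB = 332 × 1,000,000,000,000,000 = 332,000,000,000,000,000 bytes
difference = 41,798,769,071,751,168 bytes
41,798,769,071,751,168 / 1,000,000,000,000,000 = 41.799 PB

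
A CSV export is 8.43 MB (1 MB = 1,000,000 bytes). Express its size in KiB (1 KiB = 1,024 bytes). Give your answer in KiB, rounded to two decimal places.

8.43 MB = 8.43 × 10^6 bytes = 8,430,000 bytes
1 KiB = 1,024 bytes
8,430,000 / 1,024 = 8,232.42 KiB

8,232.42 KiB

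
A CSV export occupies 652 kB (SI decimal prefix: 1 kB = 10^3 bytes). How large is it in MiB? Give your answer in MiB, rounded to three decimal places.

652 kB = 652 × 10^3 bytes = 652,000 bytes
1 MiB = 1,048,576 bytes
652,000 / 1,048,576 = 0.622 MiB

0.622 MiB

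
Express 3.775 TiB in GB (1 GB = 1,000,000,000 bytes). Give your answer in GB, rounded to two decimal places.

3.775 TiB = 3.775 × 2^40 bytes = 4,150,656,394,854.4 bytes
1 GB = 10^9 bytes = 1,000,000,000 bytes
4,150,656,394,854.4 / 1,000,000,000 = 4,150.66 GB

4,150.66 GB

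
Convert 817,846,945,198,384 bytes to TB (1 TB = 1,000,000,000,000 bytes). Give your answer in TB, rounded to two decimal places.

817.85 TB

817,846,945,198,384 bytes given.
1 TB = 10^12 bytes = 1,000,000,000,000 bytes
817,846,945,198,384 / 1,000,000,000,000 = 817.85 TB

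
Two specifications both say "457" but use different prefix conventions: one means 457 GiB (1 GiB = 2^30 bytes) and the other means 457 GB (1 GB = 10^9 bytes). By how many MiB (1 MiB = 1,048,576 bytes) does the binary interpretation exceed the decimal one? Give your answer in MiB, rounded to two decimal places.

457 GiB = 457 × 1,073,741,824 = 490,700,013,568 bytes
457 GB = 457 × 1,000,000,000 = 457,000,000,000 bytes
difference = 33,700,013,568 bytes
33,700,013,568 / 1,048,576 = 32,138.84 MiB

32,138.84 MiB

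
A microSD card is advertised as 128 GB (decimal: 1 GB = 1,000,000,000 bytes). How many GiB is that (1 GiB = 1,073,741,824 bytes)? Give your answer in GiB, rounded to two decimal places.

119.21 GiB

128 GB × 1,000,000,000 bytes/GB = 128,000,000,000 bytes
1 GiB = 1,073,741,824 bytes
128,000,000,000 / 1,073,741,824 = 119.21 GiB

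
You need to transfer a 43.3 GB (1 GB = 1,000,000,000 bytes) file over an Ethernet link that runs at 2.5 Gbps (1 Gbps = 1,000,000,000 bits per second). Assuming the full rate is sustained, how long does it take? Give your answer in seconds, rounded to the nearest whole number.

43.3 GB = 43,300,000,000 bytes = 346,400,000,000 bits
2.5 Gbps = 2,500,000,000 bits/s
time = 346,400,000,000 / 2,500,000,000 = 139 s

139 seconds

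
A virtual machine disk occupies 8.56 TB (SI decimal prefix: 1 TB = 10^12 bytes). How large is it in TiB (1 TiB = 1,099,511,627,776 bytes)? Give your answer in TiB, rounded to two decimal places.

8.56 TB × 1,000,000,000,000 bytes/TB = 8,560,000,000,000 bytes
1 TiB = 2^40 bytes = 1,099,511,627,776 bytes
8,560,000,000,000 / 1,099,511,627,776 = 7.79 TiB

7.79 TiB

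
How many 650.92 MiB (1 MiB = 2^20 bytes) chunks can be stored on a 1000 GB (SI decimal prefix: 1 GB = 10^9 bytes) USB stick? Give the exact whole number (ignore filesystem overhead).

Capacity: 1000 GB = 1,000,000,000,000 bytes
Per item: 650.92 MiB = 682,539,089.92 bytes
⌊1,000,000,000,000 / 682,539,089.92⌋ = 1,465

1,465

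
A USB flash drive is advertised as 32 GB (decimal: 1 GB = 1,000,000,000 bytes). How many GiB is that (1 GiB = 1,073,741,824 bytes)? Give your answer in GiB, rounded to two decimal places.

32 GB = 32 × 10^9 bytes = 32,000,000,000 bytes
1 GiB = 2^30 bytes = 1,073,741,824 bytes
32,000,000,000 / 1,073,741,824 = 29.80 GiB

29.80 GiB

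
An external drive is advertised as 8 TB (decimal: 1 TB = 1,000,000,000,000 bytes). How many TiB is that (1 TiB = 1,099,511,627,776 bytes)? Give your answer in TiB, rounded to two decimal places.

8 TB = 8 × 10^12 bytes = 8,000,000,000,000 bytes
1 TiB = 2^40 bytes = 1,099,511,627,776 bytes
8,000,000,000,000 / 1,099,511,627,776 = 7.28 TiB

7.28 TiB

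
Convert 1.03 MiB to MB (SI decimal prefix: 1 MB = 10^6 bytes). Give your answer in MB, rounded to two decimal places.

1.08 MB

1.03 MiB = 1.03 × 2^20 bytes = 1,080,033.28 bytes
1 MB = 10^6 bytes = 1,000,000 bytes
1,080,033.28 / 1,000,000 = 1.08 MB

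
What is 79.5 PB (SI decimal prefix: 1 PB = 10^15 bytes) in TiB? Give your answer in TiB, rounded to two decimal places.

72,304.83 TiB

79.5 PB = 79.5 × 10^15 bytes = 79,500,000,000,000,000 bytes
1 TiB = 2^40 bytes = 1,099,511,627,776 bytes
79,500,000,000,000,000 / 1,099,511,627,776 = 72,304.83 TiB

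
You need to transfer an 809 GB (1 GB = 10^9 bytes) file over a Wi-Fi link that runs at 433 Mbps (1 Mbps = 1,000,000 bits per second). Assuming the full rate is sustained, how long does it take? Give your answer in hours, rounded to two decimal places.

4.15 hours

809 GB = 809,000,000,000 bytes = 6,472,000,000,000 bits
433 Mbps = 433,000,000 bits/s
time = 6,472,000,000,000 / 433,000,000 = 14,946.8822 s
14,946.8822 s / 3600 = 4.15 hours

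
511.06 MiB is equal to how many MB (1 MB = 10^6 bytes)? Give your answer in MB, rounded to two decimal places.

511.06 MiB × 1,048,576 bytes/MiB = 535,885,250.56 bytes
1 MB = 1,000,000 bytes
535,885,250.56 / 1,000,000 = 535.89 MB

535.89 MB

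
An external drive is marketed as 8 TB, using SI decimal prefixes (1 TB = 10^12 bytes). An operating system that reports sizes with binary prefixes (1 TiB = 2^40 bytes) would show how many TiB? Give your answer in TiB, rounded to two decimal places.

7.28 TiB

8 TB = 8 × 10^12 bytes = 8,000,000,000,000 bytes
1 TiB = 2^40 bytes = 1,099,511,627,776 bytes
8,000,000,000,000 / 1,099,511,627,776 = 7.28 TiB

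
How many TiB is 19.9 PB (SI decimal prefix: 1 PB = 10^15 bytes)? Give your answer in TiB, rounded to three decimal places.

19.9 PB = 19.9 × 10^15 bytes = 19,900,000,000,000,000 bytes
1 TiB = 2^40 bytes = 1,099,511,627,776 bytes
19,900,000,000,000,000 / 1,099,511,627,776 = 18,098.945 TiB

18,098.945 TiB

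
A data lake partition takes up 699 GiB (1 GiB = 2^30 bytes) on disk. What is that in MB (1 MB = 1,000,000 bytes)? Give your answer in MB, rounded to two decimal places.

750,545.53 MB

699 GiB = 699 × 2^30 bytes = 750,545,534,976 bytes
1 MB = 1,000,000 bytes
750,545,534,976 / 1,000,000 = 750,545.53 MB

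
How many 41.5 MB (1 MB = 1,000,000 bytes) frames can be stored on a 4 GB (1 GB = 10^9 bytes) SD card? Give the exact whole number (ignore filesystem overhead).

Capacity: 4 GB = 4,000,000,000 bytes
Per item: 41.5 MB = 41,500,000 bytes
⌊4,000,000,000 / 41,500,000⌋ = 96

96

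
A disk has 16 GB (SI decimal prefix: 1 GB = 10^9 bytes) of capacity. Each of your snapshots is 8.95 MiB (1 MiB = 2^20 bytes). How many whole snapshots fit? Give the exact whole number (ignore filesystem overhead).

Capacity: 16 GB = 16,000,000,000 bytes
Per item: 8.95 MiB = 9,384,755.2 bytes
⌊16,000,000,000 / 9,384,755.2⌋ = 1,704

1,704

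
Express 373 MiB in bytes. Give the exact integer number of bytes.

373 × 1,048,576 = 391,118,848 bytes

391,118,848 bytes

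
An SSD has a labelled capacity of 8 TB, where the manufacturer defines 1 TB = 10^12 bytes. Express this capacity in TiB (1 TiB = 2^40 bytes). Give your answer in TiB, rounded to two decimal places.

8 TB × 1,000,000,000,000 bytes/TB = 8,000,000,000,000 bytes
1 TiB = 1,099,511,627,776 bytes
8,000,000,000,000 / 1,099,511,627,776 = 7.28 TiB

7.28 TiB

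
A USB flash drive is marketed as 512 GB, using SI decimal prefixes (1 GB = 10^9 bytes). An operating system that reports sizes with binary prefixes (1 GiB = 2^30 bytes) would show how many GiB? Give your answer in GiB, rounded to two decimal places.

512 GB × 1,000,000,000 bytes/GB = 512,000,000,000 bytes
1 GiB = 2^30 bytes = 1,073,741,824 bytes
512,000,000,000 / 1,073,741,824 = 476.84 GiB

476.84 GiB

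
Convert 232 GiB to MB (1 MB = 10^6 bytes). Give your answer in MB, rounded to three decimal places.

249,108.103 MB

232 GiB × 1,073,741,824 bytes/GiB = 249,108,103,168 bytes
1 MB = 10^6 bytes = 1,000,000 bytes
249,108,103,168 / 1,000,000 = 249,108.103 MB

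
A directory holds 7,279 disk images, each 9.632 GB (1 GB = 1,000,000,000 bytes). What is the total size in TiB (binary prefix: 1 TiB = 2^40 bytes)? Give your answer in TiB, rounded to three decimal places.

63.766 TiB

Total = 7,279 × 9.632 GB = 70111.328 GB
= 70111.328 × 1,000,000,000 bytes = 70,111,328,000,000 bytes
1 TiB = 1,099,511,627,776 bytes
70,111,328,000,000 / 1,099,511,627,776 = 63.766 TiB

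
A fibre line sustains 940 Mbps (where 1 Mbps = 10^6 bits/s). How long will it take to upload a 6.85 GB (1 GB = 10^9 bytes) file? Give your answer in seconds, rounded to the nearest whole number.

58 seconds

6.85 GB = 6,850,000,000 bytes = 54,800,000,000 bits
940 Mbps = 940,000,000 bits/s
time = 54,800,000,000 / 940,000,000 = 58 s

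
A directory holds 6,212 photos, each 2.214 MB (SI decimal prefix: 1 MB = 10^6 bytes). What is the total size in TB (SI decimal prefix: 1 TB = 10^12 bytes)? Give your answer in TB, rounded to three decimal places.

0.014 TB

Total = 6,212 × 2.214 MB = 13753.368 MB
= 13753.368 × 1,000,000 bytes = 13,753,368,000 bytes
1 TB = 1,000,000,000,000 bytes
13,753,368,000 / 1,000,000,000,000 = 0.014 TB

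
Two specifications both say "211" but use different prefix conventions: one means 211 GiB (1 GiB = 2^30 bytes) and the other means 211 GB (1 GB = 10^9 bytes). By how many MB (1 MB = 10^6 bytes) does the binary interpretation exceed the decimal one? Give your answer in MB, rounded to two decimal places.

211 GiB = 211 × 1,073,741,824 = 226,559,524,864 bytes
211 GB = 211 × 1,000,000,000 = 211,000,000,000 bytes
difference = 15,559,524,864 bytes
15,559,524,864 / 1,000,000 = 15,559.52 MB

15,559.52 MB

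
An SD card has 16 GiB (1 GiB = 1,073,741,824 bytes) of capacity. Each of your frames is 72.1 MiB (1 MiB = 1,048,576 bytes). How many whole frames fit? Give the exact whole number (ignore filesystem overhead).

227

Capacity: 16 GiB = 17,179,869,184 bytes
Per item: 72.1 MiB = 75,602,329.6 bytes
⌊17,179,869,184 / 75,602,329.6⌋ = 227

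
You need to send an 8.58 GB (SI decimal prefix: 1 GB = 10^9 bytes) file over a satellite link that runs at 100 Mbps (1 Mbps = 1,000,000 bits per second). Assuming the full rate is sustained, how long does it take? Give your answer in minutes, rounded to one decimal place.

8.58 GB = 8,580,000,000 bytes = 68,640,000,000 bits
100 Mbps = 100,000,000 bits/s
time = 68,640,000,000 / 100,000,000 = 686.40 s
686.40 s / 60 = 11.4 minutes

11.4 minutes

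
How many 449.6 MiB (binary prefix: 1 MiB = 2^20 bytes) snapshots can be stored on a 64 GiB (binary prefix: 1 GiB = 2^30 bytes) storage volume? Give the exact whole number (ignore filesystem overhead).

Capacity: 64 GiB = 68,719,476,736 bytes
Per item: 449.6 MiB = 471,439,769.6 bytes
⌊68,719,476,736 / 471,439,769.6⌋ = 145

145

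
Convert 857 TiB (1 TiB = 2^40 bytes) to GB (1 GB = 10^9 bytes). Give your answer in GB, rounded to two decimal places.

942,281.47 GB

857 TiB = 857 × 2^40 bytes = 942,281,465,004,032 bytes
1 GB = 10^9 bytes = 1,000,000,000 bytes
942,281,465,004,032 / 1,000,000,000 = 942,281.47 GB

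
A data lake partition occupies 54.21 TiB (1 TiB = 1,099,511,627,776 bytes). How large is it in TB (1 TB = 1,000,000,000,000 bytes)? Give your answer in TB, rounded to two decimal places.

54.21 TiB × 1,099,511,627,776 bytes/TiB = 59,604,525,341,736.96 bytes
1 TB = 1,000,000,000,000 bytes
59,604,525,341,736.96 / 1,000,000,000,000 = 59.60 TB

59.60 TB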